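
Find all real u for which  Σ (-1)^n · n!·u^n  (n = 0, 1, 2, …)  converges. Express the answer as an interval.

The ratio of consecutive coefficients is (n+1) → ∞.
The terms grow without bound for any u ≠ 0, so R = 0 (convergence only at u = 0).

{0}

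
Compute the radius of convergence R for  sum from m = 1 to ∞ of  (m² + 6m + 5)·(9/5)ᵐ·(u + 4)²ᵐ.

R = √5/3

Ratio test: |a_{m+1}/a_m| = [((m+1)² + 6(m+1) + 5)/(m² + 6m + 5)] · 9/5 → 9/5 as m → ∞.
Since the exponent of (u + 4) increases by 2 each term, convergence requires |u + 4|² < 5/9, hence R = √5/3.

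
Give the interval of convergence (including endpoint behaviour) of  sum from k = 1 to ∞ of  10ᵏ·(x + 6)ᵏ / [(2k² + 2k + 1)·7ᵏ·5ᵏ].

[-19/2, -5/2]

By the ratio test, |a_{k+1}/a_k| = [(2k² + 2k + 1)/(2(k+1)² + 2(k+1) + 1)] · 10/(7·5) → 2/7.
Thus R = 1/(2/7) = 7/2.
Check x = -5/2: the series is dominated by a constant times Σ 1/k², which converges (p = 2 > 1).
Endpoint x = -19/2: absolute convergence follows by limit comparison with Σ 1/k².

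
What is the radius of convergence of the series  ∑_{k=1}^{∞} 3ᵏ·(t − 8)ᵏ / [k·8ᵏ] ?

By the ratio test, |a_{k+1}/a_k| = [k/(k+1)] · 3/8 → 3/8.
The series converges when 3/8 · |t − 8| < 1, giving R = 8/3.

R = 8/3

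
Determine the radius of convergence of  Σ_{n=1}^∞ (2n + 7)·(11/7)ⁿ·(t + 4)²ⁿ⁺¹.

Ratio test: |a_{n+1}/a_n| = [(2(n+1) + 7)/(2n + 7)] · 11/7 → 11/7 as n → ∞.
Successive powers of (t + 4) differ by 2, so the series converges when |t + 4|² · 11/7 < 1, i.e. |t + 4| < √(7/11). So R = √77/11.

R = √77/11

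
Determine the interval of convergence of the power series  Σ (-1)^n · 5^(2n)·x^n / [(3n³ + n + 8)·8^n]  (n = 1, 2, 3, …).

[-8/25, 8/25]

Ratio test: |a_{n+1}/a_n| = [(3n³ + n + 8)/(3(n+1)³ + (n+1) + 8)] · 25/8 → 25/8 as n → ∞.
Thus R = 1/(25/8) = 8/25.
Check x = 8/25: absolute convergence follows by limit comparison with Σ 1/n³.
Endpoint x = -8/25: the terms are on the order of 1/n³, so the series converges absolutely by comparison with the p-series (p = 3 > 1).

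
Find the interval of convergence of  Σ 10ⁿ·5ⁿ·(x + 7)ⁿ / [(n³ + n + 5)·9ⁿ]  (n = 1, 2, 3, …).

[-359/50, -341/50]

Ratio test: |a_{n+1}/a_n| = [(n³ + n + 5)/((n+1)³ + (n+1) + 5)] · 10·5/9 → 50/9 as n → ∞.
Convergence for |x + 7| · 50/9 < 1, i.e. |x + 7| < 9/50. So R = 9/50.
Endpoint x = -341/50: absolute convergence follows by limit comparison with Σ 1/n³.
Check x = -359/50: absolute convergence follows by limit comparison with Σ 1/n³.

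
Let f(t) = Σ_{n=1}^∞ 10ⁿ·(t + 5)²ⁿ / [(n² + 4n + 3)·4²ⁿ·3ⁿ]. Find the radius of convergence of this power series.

R = 2√30/5

The ratio of consecutive coefficients is [(n² + 4n + 3)/((n+1)² + 4(n+1) + 3)] · 10/(16·3) → 5/24.
Writing y = (t + 5)², the series in y has radius 24/5, so |t + 5| < √(24/5) and R = 2√30/5.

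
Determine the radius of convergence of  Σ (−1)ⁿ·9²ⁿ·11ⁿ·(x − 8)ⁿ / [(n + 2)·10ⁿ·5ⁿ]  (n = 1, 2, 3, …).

R = 50/891

Ratio test: |a_{n+1}/a_n| = [(n + 2)/((n+1) + 2)] · 81·11/(10·5) → 891/50 as n → ∞.
Thus R = 1/(891/50) = 50/891.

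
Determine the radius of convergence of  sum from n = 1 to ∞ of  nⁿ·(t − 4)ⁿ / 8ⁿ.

R = 0

Applying the root test, |a_n|^(1/n) = n/8 → ∞.
Since the n-th root of |a_n| is unbounded, the series converges only at t = 4; R = 0.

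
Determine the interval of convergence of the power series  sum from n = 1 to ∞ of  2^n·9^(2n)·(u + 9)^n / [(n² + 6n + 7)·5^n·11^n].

Apply the ratio test: |a_{n+1}| / |a_n| = [(n² + 6n + 7)/((n+1)² + 6(n+1) + 7)] · 2·81/(5·11), which tends to 162/55 as n → ∞.
The series converges when 162/55 · |u + 9| < 1, giving R = 55/162.
At u = -1403/162: absolute convergence follows by limit comparison with Σ 1/n².
When u = -1513/162, the series is dominated by a constant times Σ 1/n², which converges (p = 2 > 1).

[-1513/162, -1403/162]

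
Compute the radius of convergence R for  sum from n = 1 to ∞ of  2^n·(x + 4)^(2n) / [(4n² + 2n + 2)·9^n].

R = 3√2/2

The ratio of consecutive coefficients is [(4n² + 2n + 2)/(4(n+1)² + 2(n+1) + 2)] · 2/9 → 2/9.
Since the exponent of (x + 4) increases by 2 each term, convergence requires |x + 4|² < 9/2, hence R = 3√2/2.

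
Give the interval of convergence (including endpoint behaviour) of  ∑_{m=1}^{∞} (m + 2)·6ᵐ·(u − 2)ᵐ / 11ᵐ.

Apply the ratio test: |a_{m+1}| / |a_m| = [((m+1) + 2)/(m + 2)] · 6/11, which tends to 6/11 as m → ∞.
The series converges when 6/11 · |u − 2| < 1, giving R = 11/6.
Check u = 23/6: the m-th term does not approach 0; divergence by the term test.
When u = 1/6, the m-th term does not approach 0; divergence by the term test.

(1/6, 23/6)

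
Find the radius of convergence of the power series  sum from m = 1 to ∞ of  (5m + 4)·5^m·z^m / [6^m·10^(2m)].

Ratio test: |a_{m+1}/a_m| = [(5(m+1) + 4)/(5m + 4)] · 5/(6·100) → 1/120 as m → ∞.
The series converges when 1/120 · |z| < 1, giving R = 120.

R = 120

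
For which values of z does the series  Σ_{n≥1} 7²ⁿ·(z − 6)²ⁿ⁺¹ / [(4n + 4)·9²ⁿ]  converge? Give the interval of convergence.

Apply the ratio test: |a_{n+1}| / |a_n| = [(4n + 4)/(4(n+1) + 4)] · 49/81, which tends to 49/81 as n → ∞.
Writing y = (z − 6)², the series in y has radius 81/49, so |z − 6| < √(81/49) = 9/7 and R = 9/7.
Endpoint z = 51/7: the terms behave like c/n; limit comparison with the harmonic series gives divergence.
Check z = 33/7: the terms behave like c/n; limit comparison with the harmonic series gives divergence.

(33/7, 51/7)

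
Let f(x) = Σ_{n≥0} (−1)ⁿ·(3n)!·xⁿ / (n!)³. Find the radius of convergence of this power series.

The ratio of consecutive coefficients is (3n+1)·(3n+2)·(3n+3)/(n+1)³ → 27.
The series converges when 27 · |x| < 1, giving R = 1/27.

R = 1/27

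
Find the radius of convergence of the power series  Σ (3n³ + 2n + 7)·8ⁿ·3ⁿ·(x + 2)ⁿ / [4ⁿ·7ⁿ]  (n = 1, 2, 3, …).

Apply the ratio test: |a_{n+1}| / |a_n| = [(3(n+1)³ + 2(n+1) + 7)/(3n³ + 2n + 7)] · 8·3/(4·7), which tends to 6/7 as n → ∞.
The series converges when 6/7 · |x + 2| < 1, giving R = 7/6.

R = 7/6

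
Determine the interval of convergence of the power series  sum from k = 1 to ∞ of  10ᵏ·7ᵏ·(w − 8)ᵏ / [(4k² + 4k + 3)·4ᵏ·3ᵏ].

The ratio of consecutive coefficients is [(4k² + 4k + 3)/(4(k+1)² + 4(k+1) + 3)] · 10·7/(4·3) → 35/6.
Hence the series converges for |w − 8| < 1/(35/6) = 6/35, so the radius of convergence is 6/35.
At w = 286/35: the terms are on the order of 1/k², so the series converges absolutely by comparison with the p-series (p = 2 > 1).
At w = 274/35: the series is dominated by a constant times Σ 1/k², which converges (p = 2 > 1).

[274/35, 286/35]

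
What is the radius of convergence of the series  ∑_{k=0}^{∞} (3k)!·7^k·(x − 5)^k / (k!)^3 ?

R = 1/189

By the ratio test, |a_{k+1}/a_k| = (3k+1)·(3k+2)·(3k+3)/(k+1)³ · 7 → 189.
The series converges when 189 · |x − 5| < 1, giving R = 1/189.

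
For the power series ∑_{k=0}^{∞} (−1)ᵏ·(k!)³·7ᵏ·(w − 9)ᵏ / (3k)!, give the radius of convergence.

By the ratio test, |a_{k+1}/a_k| = (k+1)³/[(3k+1)·(3k+2)·(3k+3)] · 7 → 7/27.
Convergence for |w − 9| · 7/27 < 1, i.e. |w − 9| < 27/7. So R = 27/7.

R = 27/7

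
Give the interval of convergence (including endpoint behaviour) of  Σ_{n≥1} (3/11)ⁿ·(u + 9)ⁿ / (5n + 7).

[-38/3, -16/3)

By the ratio test, |a_{n+1}/a_n| = [(5n + 7)/(5(n+1) + 7)] · 3/11 → 3/11.
Hence the series converges for |u + 9| < 1/(3/11) = 11/3, so the radius of convergence is 11/3.
When u = -16/3, the terms are asymptotic to a nonzero constant times 1/n, so the series diverges by limit comparison with Σ 1/n.
Check u = -38/3: an alternating series whose terms decrease to 0 in absolute value, so it converges by the Leibniz criterion.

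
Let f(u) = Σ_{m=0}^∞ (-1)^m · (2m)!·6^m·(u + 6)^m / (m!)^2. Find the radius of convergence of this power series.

R = 1/24

Apply the ratio test: |a_{m+1}| / |a_m| = (2m+1)·(2m+2)/(m+1)² · 6, which tends to 24 as m → ∞.
Thus R = 1/(24) = 1/24.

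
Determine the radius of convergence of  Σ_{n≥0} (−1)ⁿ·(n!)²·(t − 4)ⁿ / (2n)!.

R = 4

Ratio test: |a_{n+1}/a_n| = (n+1)²/[(2n+1)·(2n+2)] → 1/4 as n → ∞.
Thus R = 1/(1/4) = 4.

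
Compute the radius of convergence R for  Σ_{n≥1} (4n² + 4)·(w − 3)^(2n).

R = 1

The ratio of consecutive coefficients is (4(n+1)² + 4)/(4n² + 4) → 1.
Since the exponent of (w − 3) increases by 2 each term, convergence requires |w − 3|² < 1, hence R = 1.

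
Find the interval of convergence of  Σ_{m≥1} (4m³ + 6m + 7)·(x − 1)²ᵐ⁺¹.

(0, 2)

Ratio test: |a_{m+1}/a_m| = (4(m+1)³ + 6(m+1) + 7)/(4m³ + 6m + 7) → 1 as m → ∞.
Successive powers of (x − 1) differ by 2, so the series converges when |x − 1|² · 1 < 1, i.e. |x − 1| < √(1) = 1. So R = 1.
Endpoint x = 2: the terms have absolute value of order m³, which does not tend to 0, so the series diverges by the divergence test.
At x = 0: the terms have absolute value of order m³, which does not tend to 0, so the series diverges by the divergence test.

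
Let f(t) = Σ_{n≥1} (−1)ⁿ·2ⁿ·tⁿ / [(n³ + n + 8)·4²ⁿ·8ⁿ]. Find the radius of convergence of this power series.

R = 64

Ratio test: |a_{n+1}/a_n| = [(n³ + n + 8)/((n+1)³ + (n+1) + 8)] · 2/(16·8) → 1/64 as n → ∞.
Hence the series converges for |t| < 1/(1/64) = 64, so the radius of convergence is 64.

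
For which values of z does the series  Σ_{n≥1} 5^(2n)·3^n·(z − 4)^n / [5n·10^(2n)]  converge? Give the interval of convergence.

The ratio of consecutive coefficients is [5n/5(n+1)] · 25·3/100 → 3/4.
The series converges when 3/4 · |z − 4| < 1, giving R = 4/3.
When z = 16/3, the terms are asymptotic to a nonzero constant times 1/n, so the series diverges by limit comparison with Σ 1/n.
Endpoint z = 8/3: convergence follows from the alternating series test (terms decrease monotonically to 0).

[8/3, 16/3)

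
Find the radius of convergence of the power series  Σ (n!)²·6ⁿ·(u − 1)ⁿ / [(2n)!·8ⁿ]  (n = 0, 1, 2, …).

R = 16/3

By the ratio test, |a_{n+1}/a_n| = (n+1)²/[(2n+1)·(2n+2)] · 6/8 → 3/16.
The series converges when 3/16 · |u − 1| < 1, giving R = 16/3.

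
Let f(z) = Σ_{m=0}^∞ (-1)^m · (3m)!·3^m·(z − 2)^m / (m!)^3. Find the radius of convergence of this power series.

R = 1/81

Apply the ratio test: |a_{m+1}| / |a_m| = (3m+1)·(3m+2)·(3m+3)/(m+1)³ · 3, which tends to 81 as m → ∞.
Thus R = 1/(81) = 1/81.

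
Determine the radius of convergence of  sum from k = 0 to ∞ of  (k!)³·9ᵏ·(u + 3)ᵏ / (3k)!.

Ratio test: |a_{k+1}/a_k| = (k+1)³/[(3k+1)·(3k+2)·(3k+3)] · 9 → 1/3 as k → ∞.
Thus R = 1/(1/3) = 3.

R = 3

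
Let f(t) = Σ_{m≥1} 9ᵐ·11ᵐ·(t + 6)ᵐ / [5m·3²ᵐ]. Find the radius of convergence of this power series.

By the ratio test, |a_{m+1}/a_m| = [5m/5(m+1)] · 9·11/9 → 11.
Hence the series converges for |t + 6| < 1/(11) = 1/11, so the radius of convergence is 1/11.

R = 1/11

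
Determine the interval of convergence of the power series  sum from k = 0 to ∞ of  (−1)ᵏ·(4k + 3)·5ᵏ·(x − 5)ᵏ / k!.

Apply the ratio test: |a_{k+1}| / |a_k| = (4(k+1) + 3)/(4k + 3) · 5 · 1/(k+1), which tends to 0 as k → ∞.
The limit is 0, so the series converges for all x; R = ∞.

(−∞, ∞)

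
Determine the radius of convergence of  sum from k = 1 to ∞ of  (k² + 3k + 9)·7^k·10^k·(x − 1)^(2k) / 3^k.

Apply the ratio test: |a_{k+1}| / |a_k| = [((k+1)² + 3(k+1) + 9)/(k² + 3k + 9)] · 7·10/3, which tends to 70/3 as k → ∞.
Writing y = (x − 1)², the series in y has radius 3/70, so |x − 1| < √(3/70) and R = √210/70.

R = √210/70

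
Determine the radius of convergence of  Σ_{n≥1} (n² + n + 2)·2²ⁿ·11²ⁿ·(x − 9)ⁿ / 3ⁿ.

R = 3/484

The ratio of consecutive coefficients is [((n+1)² + (n+1) + 2)/(n² + n + 2)] · 4·121/3 → 484/3.
The series converges when 484/3 · |x − 9| < 1, giving R = 3/484.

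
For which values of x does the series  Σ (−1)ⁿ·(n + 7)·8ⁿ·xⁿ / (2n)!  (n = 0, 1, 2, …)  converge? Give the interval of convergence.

Apply the ratio test: |a_{n+1}| / |a_n| = ((n+1) + 7)/(n + 7) · 8 · 1/[(2n+1)·(2n+2)], which tends to 0 as n → ∞.
Since the limit is 0 < 1 for every x, the series converges on all of ℝ and R = ∞.

(−∞, ∞)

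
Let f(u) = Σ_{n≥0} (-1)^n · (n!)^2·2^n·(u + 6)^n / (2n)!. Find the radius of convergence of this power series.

R = 2

By the ratio test, |a_{n+1}/a_n| = (n+1)²/[(2n+1)·(2n+2)] · 2 → 1/2.
Convergence for |u + 6| · 1/2 < 1, i.e. |u + 6| < 2. So R = 2.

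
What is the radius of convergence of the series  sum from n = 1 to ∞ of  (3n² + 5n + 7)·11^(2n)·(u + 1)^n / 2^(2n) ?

R = 4/121

The ratio of consecutive coefficients is [(3(n+1)² + 5(n+1) + 7)/(3n² + 5n + 7)] · 121/4 → 121/4.
Thus R = 1/(121/4) = 4/121.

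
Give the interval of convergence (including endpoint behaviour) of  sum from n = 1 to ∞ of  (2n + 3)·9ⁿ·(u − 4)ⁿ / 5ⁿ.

(31/9, 41/9)

The ratio of consecutive coefficients is [(2(n+1) + 3)/(2n + 3)] · 9/5 → 9/5.
Hence the series converges for |u − 4| < 1/(9/5) = 5/9, so the radius of convergence is 5/9.
Endpoint u = 41/9: the terms do not tend to 0, so the series diverges.
Check u = 31/9: the terms have absolute value of order n, which does not tend to 0, so the series diverges by the divergence test.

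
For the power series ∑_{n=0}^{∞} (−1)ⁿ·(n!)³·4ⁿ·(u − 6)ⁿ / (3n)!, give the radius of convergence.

R = 27/4

By the ratio test, |a_{n+1}/a_n| = (n+1)³/[(3n+1)·(3n+2)·(3n+3)] · 4 → 4/27.
Convergence for |u − 6| · 4/27 < 1, i.e. |u − 6| < 27/4. So R = 27/4.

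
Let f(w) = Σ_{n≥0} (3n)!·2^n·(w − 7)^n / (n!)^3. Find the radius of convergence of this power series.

R = 1/54

Apply the ratio test: |a_{n+1}| / |a_n| = (3n+1)·(3n+2)·(3n+3)/(n+1)³ · 2, which tends to 54 as n → ∞.
Hence the series converges for |w − 7| < 1/(54) = 1/54, so the radius of convergence is 1/54.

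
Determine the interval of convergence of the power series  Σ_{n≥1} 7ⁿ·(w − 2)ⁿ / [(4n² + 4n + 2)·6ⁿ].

The ratio of consecutive coefficients is [(4n² + 4n + 2)/(4(n+1)² + 4(n+1) + 2)] · 7/6 → 7/6.
The series converges when 7/6 · |w − 2| < 1, giving R = 6/7.
Endpoint w = 20/7: the terms are on the order of 1/n², so the series converges absolutely by comparison with the p-series (p = 2 > 1).
At w = 8/7: the series is dominated by a constant times Σ 1/n², which converges (p = 2 > 1).

[8/7, 20/7]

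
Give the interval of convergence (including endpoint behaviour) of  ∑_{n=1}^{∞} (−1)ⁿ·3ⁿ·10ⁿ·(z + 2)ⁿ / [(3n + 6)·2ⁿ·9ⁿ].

(-13/5, -7/5]

Apply the ratio test: |a_{n+1}| / |a_n| = [(3n + 6)/(3(n+1) + 6)] · 3·10/(2·9), which tends to 5/3 as n → ∞.
Convergence for |z + 2| · 5/3 < 1, i.e. |z + 2| < 3/5. So R = 3/5.
Check z = -7/5: an alternating series whose terms decrease to 0 in absolute value, so it converges by the Leibniz criterion.
When z = -13/5, the terms are asymptotic to a nonzero constant times 1/n, so the series diverges by limit comparison with Σ 1/n.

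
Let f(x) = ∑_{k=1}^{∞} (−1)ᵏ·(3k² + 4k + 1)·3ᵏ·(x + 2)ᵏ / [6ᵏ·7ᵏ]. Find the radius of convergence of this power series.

R = 14

Apply the ratio test: |a_{k+1}| / |a_k| = [(3(k+1)² + 4(k+1) + 1)/(3k² + 4k + 1)] · 3/(6·7), which tends to 1/14 as k → ∞.
Hence the series converges for |x + 2| < 1/(1/14) = 14, so the radius of convergence is 14.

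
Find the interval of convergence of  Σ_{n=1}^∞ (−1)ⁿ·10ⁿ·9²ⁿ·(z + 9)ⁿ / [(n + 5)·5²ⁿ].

By the ratio test, |a_{n+1}/a_n| = [(n + 5)/((n+1) + 5)] · 10·81/25 → 162/5.
The series converges when 162/5 · |z + 9| < 1, giving R = 5/162.
At z = -1453/162: an alternating series whose terms decrease to 0 in absolute value, so it converges by the Leibniz criterion.
At z = -1463/162: the terms behave like c/n; limit comparison with the harmonic series gives divergence.

(-1463/162, -1453/162]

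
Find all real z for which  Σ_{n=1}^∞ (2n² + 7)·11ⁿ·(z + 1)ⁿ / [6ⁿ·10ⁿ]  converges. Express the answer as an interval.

(-71/11, 49/11)

Ratio test: |a_{n+1}/a_n| = [(2(n+1)² + 7)/(2n² + 7)] · 11/(6·10) → 11/60 as n → ∞.
The series converges when 11/60 · |z + 1| < 1, giving R = 60/11.
Check z = 49/11: the n-th term does not approach 0; divergence by the term test.
Check z = -71/11: the n-th term does not approach 0; divergence by the term test.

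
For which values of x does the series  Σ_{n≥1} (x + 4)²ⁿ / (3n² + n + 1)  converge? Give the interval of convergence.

The ratio of consecutive coefficients is (3n² + n + 1)/(3(n+1)² + (n+1) + 1) → 1.
Since the exponent of (x + 4) increases by 2 each term, convergence requires |x + 4|² < 1, hence R = 1.
When x = -3, absolute convergence follows by limit comparison with Σ 1/n².
At x = -5: absolute convergence follows by limit comparison with Σ 1/n².

[-5, -3]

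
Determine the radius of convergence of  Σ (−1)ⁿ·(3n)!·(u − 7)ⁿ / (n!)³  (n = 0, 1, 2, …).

R = 1/27

The ratio of consecutive coefficients is (3n+1)·(3n+2)·(3n+3)/(n+1)³ → 27.
Hence the series converges for |u − 7| < 1/(27) = 1/27, so the radius of convergence is 1/27.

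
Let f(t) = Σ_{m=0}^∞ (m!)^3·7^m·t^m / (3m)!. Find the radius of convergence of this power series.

Ratio test: |a_{m+1}/a_m| = (m+1)³/[(3m+1)·(3m+2)·(3m+3)] · 7 → 7/27 as m → ∞.
Thus R = 1/(7/27) = 27/7.

R = 27/7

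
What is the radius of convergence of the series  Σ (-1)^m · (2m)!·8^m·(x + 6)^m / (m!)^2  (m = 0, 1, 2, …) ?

R = 1/32

By the ratio test, |a_{m+1}/a_m| = (2m+1)·(2m+2)/(m+1)² · 8 → 32.
The series converges when 32 · |x + 6| < 1, giving R = 1/32.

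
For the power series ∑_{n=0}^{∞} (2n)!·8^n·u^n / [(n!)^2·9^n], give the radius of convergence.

R = 9/32

Ratio test: |a_{n+1}/a_n| = (2n+1)·(2n+2)/(n+1)² · 8/9 → 32/9 as n → ∞.
Hence the series converges for |u| < 1/(32/9) = 9/32, so the radius of convergence is 9/32.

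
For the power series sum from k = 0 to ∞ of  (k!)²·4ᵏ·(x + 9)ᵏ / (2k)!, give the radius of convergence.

R = 1

The ratio of consecutive coefficients is (k+1)²/[(2k+1)·(2k+2)] · 4 → 1.
So the series converges when |x + 9| < 1 and diverges when |x + 9| > 1; R = 1.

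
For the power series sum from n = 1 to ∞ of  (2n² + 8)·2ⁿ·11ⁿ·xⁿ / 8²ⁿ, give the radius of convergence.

R = 32/11

The ratio of consecutive coefficients is [(2(n+1)² + 8)/(2n² + 8)] · 2·11/64 → 11/32.
Thus R = 1/(11/32) = 32/11.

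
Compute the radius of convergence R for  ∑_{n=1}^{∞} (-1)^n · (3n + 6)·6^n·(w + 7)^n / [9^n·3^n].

R = 9/2

Apply the ratio test: |a_{n+1}| / |a_n| = [(3(n+1) + 6)/(3n + 6)] · 6/(9·3), which tends to 2/9 as n → ∞.
Thus R = 1/(2/9) = 9/2.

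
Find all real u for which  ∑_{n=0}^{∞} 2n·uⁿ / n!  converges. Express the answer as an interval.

Apply the ratio test: |a_{n+1}| / |a_n| = 2(n+1)/2n · 1/(n+1), which tends to 0 as n → ∞.
The limit is 0, so the series converges for all u; R = ∞.

(−∞, ∞)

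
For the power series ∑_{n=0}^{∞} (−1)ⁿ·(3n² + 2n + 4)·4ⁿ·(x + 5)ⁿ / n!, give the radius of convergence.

R = ∞

By the ratio test, |a_{n+1}/a_n| = (3(n+1)² + 2(n+1) + 4)/(3n² + 2n + 4) · 4 · 1/(n+1) → 0.
The limit is 0, so the series converges for all x; R = ∞.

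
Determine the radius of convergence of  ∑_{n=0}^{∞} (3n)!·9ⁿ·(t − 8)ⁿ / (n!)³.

R = 1/243

Apply the ratio test: |a_{n+1}| / |a_n| = (3n+1)·(3n+2)·(3n+3)/(n+1)³ · 9, which tends to 243 as n → ∞.
Convergence for |t − 8| · 243 < 1, i.e. |t − 8| < 1/243. So R = 1/243.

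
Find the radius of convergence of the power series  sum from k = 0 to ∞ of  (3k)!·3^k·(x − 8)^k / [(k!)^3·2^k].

R = 2/81

By the ratio test, |a_{k+1}/a_k| = (3k+1)·(3k+2)·(3k+3)/(k+1)³ · 3/2 → 81/2.
The series converges when 81/2 · |x − 8| < 1, giving R = 2/81.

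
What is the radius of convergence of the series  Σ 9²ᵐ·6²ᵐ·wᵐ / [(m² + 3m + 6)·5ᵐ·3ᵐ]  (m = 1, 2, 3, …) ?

Apply the ratio test: |a_{m+1}| / |a_m| = [(m² + 3m + 6)/((m+1)² + 3(m+1) + 6)] · 81·36/(5·3), which tends to 972/5 as m → ∞.
Hence the series converges for |w| < 1/(972/5) = 5/972, so the radius of convergence is 5/972.

R = 5/972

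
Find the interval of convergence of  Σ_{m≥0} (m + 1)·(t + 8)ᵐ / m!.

The ratio of consecutive coefficients is ((m+1) + 1)/(m + 1) · 1/(m+1) → 0.
The limit is 0, so the series converges for all t; R = ∞.

(−∞, ∞)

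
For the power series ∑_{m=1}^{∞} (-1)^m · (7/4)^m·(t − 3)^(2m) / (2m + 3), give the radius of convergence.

Apply the ratio test: |a_{m+1}| / |a_m| = [(2m + 3)/(2(m+1) + 3)] · 7/4, which tends to 7/4 as m → ∞.
Since the exponent of (t − 3) increases by 2 each term, convergence requires |t − 3|² < 4/7, hence R = 2√7/7.

R = 2√7/7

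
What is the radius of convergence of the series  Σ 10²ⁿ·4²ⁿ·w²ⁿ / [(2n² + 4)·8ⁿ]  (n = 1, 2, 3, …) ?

R = √2/20

Ratio test: |a_{n+1}/a_n| = [(2n² + 4)/(2(n+1)² + 4)] · 100·16/8 → 200 as n → ∞.
Writing y = w², the series in y has radius 1/200, so |w| < √(1/200) and R = √2/20.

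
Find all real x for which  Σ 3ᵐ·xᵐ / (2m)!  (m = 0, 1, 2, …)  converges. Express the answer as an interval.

(−∞, ∞)

By the ratio test, |a_{m+1}/a_m| = 3 · 1/[(2m+1)·(2m+2)] → 0.
Since the limit is 0 < 1 for every x, the series converges on all of ℝ and R = ∞.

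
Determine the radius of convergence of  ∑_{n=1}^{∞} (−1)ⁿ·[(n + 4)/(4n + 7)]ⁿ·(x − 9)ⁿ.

R = 4

Root test: |a_n|^(1/n) = (n + 4)/(4n + 7) → 1/4.
Convergence for |x − 9| · 1/4 < 1, i.e. |x − 9| < 4. So R = 4.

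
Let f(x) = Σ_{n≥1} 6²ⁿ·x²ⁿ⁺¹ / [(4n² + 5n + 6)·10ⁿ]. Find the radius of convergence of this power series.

Apply the ratio test: |a_{n+1}| / |a_n| = [(4n² + 5n + 6)/(4(n+1)² + 5(n+1) + 6)] · 36/10, which tends to 18/5 as n → ∞.
Writing y = x², the series in y has radius 5/18, so |x| < √(5/18) and R = √10/6.

R = √10/6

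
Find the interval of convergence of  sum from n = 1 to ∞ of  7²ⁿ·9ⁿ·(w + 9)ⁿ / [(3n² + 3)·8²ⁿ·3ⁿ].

Apply the ratio test: |a_{n+1}| / |a_n| = [(3n² + 3)/(3(n+1)² + 3)] · 49·9/(64·3), which tends to 147/64 as n → ∞.
The series converges when 147/64 · |w + 9| < 1, giving R = 64/147.
Endpoint w = -1259/147: the terms are on the order of 1/n², so the series converges absolutely by comparison with the p-series (p = 2 > 1).
Check w = -1387/147: the terms are on the order of 1/n², so the series converges absolutely by comparison with the p-series (p = 2 > 1).

[-1387/147, -1259/147]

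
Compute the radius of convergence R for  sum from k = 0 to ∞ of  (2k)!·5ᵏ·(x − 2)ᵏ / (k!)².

Ratio test: |a_{k+1}/a_k| = (2k+1)·(2k+2)/(k+1)² · 5 → 20 as k → ∞.
Convergence for |x − 2| · 20 < 1, i.e. |x − 2| < 1/20. So R = 1/20.

R = 1/20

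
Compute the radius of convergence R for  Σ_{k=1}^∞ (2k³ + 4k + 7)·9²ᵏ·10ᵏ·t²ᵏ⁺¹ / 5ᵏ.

R = √2/18

Apply the ratio test: |a_{k+1}| / |a_k| = [(2(k+1)³ + 4(k+1) + 7)/(2k³ + 4k + 7)] · 81·10/5, which tends to 162 as k → ∞.
Writing y = t², the series in y has radius 1/162, so |t| < √(1/162) and R = √2/18.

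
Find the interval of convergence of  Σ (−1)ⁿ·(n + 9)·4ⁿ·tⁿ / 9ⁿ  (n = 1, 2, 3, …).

By the ratio test, |a_{n+1}/a_n| = [((n+1) + 9)/(n + 9)] · 4/9 → 4/9.
The series converges when 4/9 · |t| < 1, giving R = 9/4.
At t = 9/4: the terms have absolute value of order n, which does not tend to 0, so the series diverges by the divergence test.
When t = -9/4, the terms do not tend to 0, so the series diverges.

(-9/4, 9/4)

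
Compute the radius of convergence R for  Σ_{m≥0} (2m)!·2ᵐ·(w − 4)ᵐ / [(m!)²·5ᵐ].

Apply the ratio test: |a_{m+1}| / |a_m| = (2m+1)·(2m+2)/(m+1)² · 2/5, which tends to 8/5 as m → ∞.
Hence the series converges for |w − 4| < 1/(8/5) = 5/8, so the radius of convergence is 5/8.

R = 5/8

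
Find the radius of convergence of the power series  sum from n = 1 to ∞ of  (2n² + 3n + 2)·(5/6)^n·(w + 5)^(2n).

R = √30/5

By the ratio test, |a_{n+1}/a_n| = [(2(n+1)² + 3(n+1) + 2)/(2n² + 3n + 2)] · 5/6 → 5/6.
Writing y = (w + 5)², the series in y has radius 6/5, so |w + 5| < √(6/5) and R = √30/5.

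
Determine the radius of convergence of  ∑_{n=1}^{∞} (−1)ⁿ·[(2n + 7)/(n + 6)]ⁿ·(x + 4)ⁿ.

Root test: |a_n|^(1/n) = (2n + 7)/(n + 6) → 2.
The series converges when 2 · |x + 4| < 1, giving R = 1/2.

R = 1/2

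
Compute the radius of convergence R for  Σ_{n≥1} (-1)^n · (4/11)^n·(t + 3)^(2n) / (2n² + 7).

Ratio test: |a_{n+1}/a_n| = [(2n² + 7)/(2(n+1)² + 7)] · 4/11 → 4/11 as n → ∞.
Writing y = (t + 3)², the series in y has radius 11/4, so |t + 3| < √(11/4) and R = √11/2.

R = √11/2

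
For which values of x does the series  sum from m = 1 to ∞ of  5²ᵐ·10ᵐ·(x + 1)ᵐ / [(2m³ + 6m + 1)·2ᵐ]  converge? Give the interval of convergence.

[-126/125, -124/125]

Apply the ratio test: |a_{m+1}| / |a_m| = [(2m³ + 6m + 1)/(2(m+1)³ + 6(m+1) + 1)] · 25·10/2, which tends to 125 as m → ∞.
Thus R = 1/(125) = 1/125.
Endpoint x = -124/125: the terms are on the order of 1/m³, so the series converges absolutely by comparison with the p-series (p = 3 > 1).
When x = -126/125, the series is dominated by a constant times Σ 1/m³, which converges (p = 3 > 1).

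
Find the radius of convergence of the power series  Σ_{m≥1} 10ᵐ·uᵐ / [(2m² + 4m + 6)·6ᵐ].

Ratio test: |a_{m+1}/a_m| = [(2m² + 4m + 6)/(2(m+1)² + 4(m+1) + 6)] · 10/6 → 5/3 as m → ∞.
The series converges when 5/3 · |u| < 1, giving R = 3/5.

R = 3/5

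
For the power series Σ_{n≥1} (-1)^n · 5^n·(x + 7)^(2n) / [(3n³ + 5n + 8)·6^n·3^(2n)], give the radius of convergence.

Ratio test: |a_{n+1}/a_n| = [(3n³ + 5n + 8)/(3(n+1)³ + 5(n+1) + 8)] · 5/(6·9) → 5/54 as n → ∞.
Writing y = (x + 7)², the series in y has radius 54/5, so |x + 7| < √(54/5) and R = 3√30/5.

R = 3√30/5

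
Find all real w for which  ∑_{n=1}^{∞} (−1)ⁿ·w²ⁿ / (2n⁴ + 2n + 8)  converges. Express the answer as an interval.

[-1, 1]

Ratio test: |a_{n+1}/a_n| = (2n⁴ + 2n + 8)/(2(n+1)⁴ + 2(n+1) + 8) → 1 as n → ∞.
Since the exponent of w increases by 2 each term, convergence requires |w|² < 1, hence R = 1.
Endpoint w = 1: absolute convergence follows by limit comparison with Σ 1/n⁴.
When w = -1, absolute convergence follows by limit comparison with Σ 1/n⁴.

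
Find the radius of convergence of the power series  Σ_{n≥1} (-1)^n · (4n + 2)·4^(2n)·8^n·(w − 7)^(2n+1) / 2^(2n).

R = √2/8

By the ratio test, |a_{n+1}/a_n| = [(4(n+1) + 2)/(4n + 2)] · 16·8/4 → 32.
Writing y = (w − 7)², the series in y has radius 1/32, so |w − 7| < √(1/32) and R = √2/8.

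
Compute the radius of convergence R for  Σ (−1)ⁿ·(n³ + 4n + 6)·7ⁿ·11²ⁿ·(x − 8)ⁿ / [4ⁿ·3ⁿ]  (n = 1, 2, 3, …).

Ratio test: |a_{n+1}/a_n| = [((n+1)³ + 4(n+1) + 6)/(n³ + 4n + 6)] · 7·121/(4·3) → 847/12 as n → ∞.
Thus R = 1/(847/12) = 12/847.

R = 12/847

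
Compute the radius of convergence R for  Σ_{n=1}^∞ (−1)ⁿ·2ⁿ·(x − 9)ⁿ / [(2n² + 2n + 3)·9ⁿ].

R = 9/2

By the ratio test, |a_{n+1}/a_n| = [(2n² + 2n + 3)/(2(n+1)² + 2(n+1) + 3)] · 2/9 → 2/9.
Convergence for |x − 9| · 2/9 < 1, i.e. |x − 9| < 9/2. So R = 9/2.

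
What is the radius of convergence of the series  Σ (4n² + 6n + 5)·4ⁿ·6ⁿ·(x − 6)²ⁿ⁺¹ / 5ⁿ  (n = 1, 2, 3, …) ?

The ratio of consecutive coefficients is [(4(n+1)² + 6(n+1) + 5)/(4n² + 6n + 5)] · 4·6/5 → 24/5.
Successive powers of (x − 6) differ by 2, so the series converges when |x − 6|² · 24/5 < 1, i.e. |x − 6| < √(5/24). So R = √30/12.

R = √30/12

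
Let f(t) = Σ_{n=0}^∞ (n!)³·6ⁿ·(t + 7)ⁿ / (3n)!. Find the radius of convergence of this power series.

The ratio of consecutive coefficients is (n+1)³/[(3n+1)·(3n+2)·(3n+3)] · 6 → 2/9.
Hence the series converges for |t + 7| < 1/(2/9) = 9/2, so the radius of convergence is 9/2.

R = 9/2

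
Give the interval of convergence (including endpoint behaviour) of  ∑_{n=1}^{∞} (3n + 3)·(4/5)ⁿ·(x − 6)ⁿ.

(19/4, 29/4)

Apply the ratio test: |a_{n+1}| / |a_n| = [(3(n+1) + 3)/(3n + 3)] · 4/5, which tends to 4/5 as n → ∞.
Hence the series converges for |x − 6| < 1/(4/5) = 5/4, so the radius of convergence is 5/4.
Endpoint x = 29/4: the n-th term does not approach 0; divergence by the term test.
At x = 19/4: the terms do not tend to 0, so the series diverges.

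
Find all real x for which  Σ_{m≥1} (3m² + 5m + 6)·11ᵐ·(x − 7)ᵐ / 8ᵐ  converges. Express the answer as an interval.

(69/11, 85/11)

By the ratio test, |a_{m+1}/a_m| = [(3(m+1)² + 5(m+1) + 6)/(3m² + 5m + 6)] · 11/8 → 11/8.
Hence the series converges for |x − 7| < 1/(11/8) = 8/11, so the radius of convergence is 8/11.
Endpoint x = 85/11: the terms do not tend to 0, so the series diverges.
Check x = 69/11: the terms have absolute value of order m², which does not tend to 0, so the series diverges by the divergence test.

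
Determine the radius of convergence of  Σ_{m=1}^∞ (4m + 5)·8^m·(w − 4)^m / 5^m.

Apply the ratio test: |a_{m+1}| / |a_m| = [(4(m+1) + 5)/(4m + 5)] · 8/5, which tends to 8/5 as m → ∞.
Convergence for |w − 4| · 8/5 < 1, i.e. |w − 4| < 5/8. So R = 5/8.

R = 5/8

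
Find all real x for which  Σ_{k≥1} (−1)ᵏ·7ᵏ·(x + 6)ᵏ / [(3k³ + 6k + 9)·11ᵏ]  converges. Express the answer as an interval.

[-53/7, -31/7]

The ratio of consecutive coefficients is [(3k³ + 6k + 9)/(3(k+1)³ + 6(k+1) + 9)] · 7/11 → 7/11.
Thus R = 1/(7/11) = 11/7.
Check x = -31/7: the series is dominated by a constant times Σ 1/k³, which converges (p = 3 > 1).
Check x = -53/7: absolute convergence follows by limit comparison with Σ 1/k³.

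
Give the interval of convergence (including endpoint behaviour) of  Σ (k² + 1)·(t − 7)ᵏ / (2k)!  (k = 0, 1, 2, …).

(−∞, ∞)

Ratio test: |a_{k+1}/a_k| = ((k+1)² + 1)/(k² + 1) · 1/[(2k+1)·(2k+2)] → 0 as k → ∞.
Since the limit is 0 < 1 for every t, the series converges on all of ℝ and R = ∞.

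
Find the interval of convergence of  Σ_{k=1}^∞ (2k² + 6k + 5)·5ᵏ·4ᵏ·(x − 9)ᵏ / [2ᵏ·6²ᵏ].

(27/5, 63/5)

The ratio of consecutive coefficients is [(2(k+1)² + 6(k+1) + 5)/(2k² + 6k + 5)] · 5·4/(2·36) → 5/18.
The series converges when 5/18 · |x − 9| < 1, giving R = 18/5.
At x = 63/5: the k-th term does not approach 0; divergence by the term test.
Endpoint x = 27/5: the k-th term does not approach 0; divergence by the term test.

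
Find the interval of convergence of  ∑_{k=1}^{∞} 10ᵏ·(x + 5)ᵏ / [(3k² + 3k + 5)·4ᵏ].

[-27/5, -23/5]

By the ratio test, |a_{k+1}/a_k| = [(3k² + 3k + 5)/(3(k+1)² + 3(k+1) + 5)] · 10/4 → 5/2.
Hence the series converges for |x + 5| < 1/(5/2) = 2/5, so the radius of convergence is 2/5.
At x = -23/5: the terms are on the order of 1/k², so the series converges absolutely by comparison with the p-series (p = 2 > 1).
At x = -27/5: the terms are on the order of 1/k², so the series converges absolutely by comparison with the p-series (p = 2 > 1).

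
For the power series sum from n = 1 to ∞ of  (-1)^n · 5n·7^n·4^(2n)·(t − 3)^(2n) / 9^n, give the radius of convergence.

Ratio test: |a_{n+1}/a_n| = [5(n+1)/5n] · 7·16/9 → 112/9 as n → ∞.
Since the exponent of (t − 3) increases by 2 each term, convergence requires |t − 3|² < 9/112, hence R = 3√7/28.

R = 3√7/28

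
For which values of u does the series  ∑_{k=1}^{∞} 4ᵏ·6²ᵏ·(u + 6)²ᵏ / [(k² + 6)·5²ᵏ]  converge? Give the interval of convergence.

[-77/12, -67/12]

Ratio test: |a_{k+1}/a_k| = [(k² + 6)/((k+1)² + 6)] · 4·36/25 → 144/25 as k → ∞.
Successive powers of (u + 6) differ by 2, so the series converges when |u + 6|² · 144/25 < 1, i.e. |u + 6| < √(25/144) = 5/12. So R = 5/12.
When u = -67/12, the series is dominated by a constant times Σ 1/k², which converges (p = 2 > 1).
Endpoint u = -77/12: the series is dominated by a constant times Σ 1/k², which converges (p = 2 > 1).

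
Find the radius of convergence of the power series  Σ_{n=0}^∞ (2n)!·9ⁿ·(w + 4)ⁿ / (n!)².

R = 1/36

The ratio of consecutive coefficients is (2n+1)·(2n+2)/(n+1)² · 9 → 36.
Thus R = 1/(36) = 1/36.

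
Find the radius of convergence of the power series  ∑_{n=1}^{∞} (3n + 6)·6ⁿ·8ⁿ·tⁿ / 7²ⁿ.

Apply the ratio test: |a_{n+1}| / |a_n| = [(3(n+1) + 6)/(3n + 6)] · 6·8/49, which tends to 48/49 as n → ∞.
The series converges when 48/49 · |t| < 1, giving R = 49/48.

R = 49/48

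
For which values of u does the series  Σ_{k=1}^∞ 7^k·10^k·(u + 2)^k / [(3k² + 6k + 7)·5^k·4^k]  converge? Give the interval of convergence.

Ratio test: |a_{k+1}/a_k| = [(3k² + 6k + 7)/(3(k+1)² + 6(k+1) + 7)] · 7·10/(5·4) → 7/2 as k → ∞.
Thus R = 1/(7/2) = 2/7.
When u = -12/7, absolute convergence follows by limit comparison with Σ 1/k².
When u = -16/7, the series is dominated by a constant times Σ 1/k², which converges (p = 2 > 1).

[-16/7, -12/7]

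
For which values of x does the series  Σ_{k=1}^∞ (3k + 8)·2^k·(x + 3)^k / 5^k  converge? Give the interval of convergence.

Apply the ratio test: |a_{k+1}| / |a_k| = [(3(k+1) + 8)/(3k + 8)] · 2/5, which tends to 2/5 as k → ∞.
Thus R = 1/(2/5) = 5/2.
When x = -1/2, the k-th term does not approach 0; divergence by the term test.
When x = -11/2, the terms have absolute value of order k, which does not tend to 0, so the series diverges by the divergence test.

(-11/2, -1/2)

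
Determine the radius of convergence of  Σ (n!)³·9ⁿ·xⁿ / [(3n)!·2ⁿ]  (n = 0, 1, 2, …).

R = 6

The ratio of consecutive coefficients is (n+1)³/[(3n+1)·(3n+2)·(3n+3)] · 9/2 → 1/6.
Thus R = 1/(1/6) = 6.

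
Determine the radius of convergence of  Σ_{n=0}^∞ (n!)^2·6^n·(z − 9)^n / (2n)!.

Apply the ratio test: |a_{n+1}| / |a_n| = (n+1)²/[(2n+1)·(2n+2)] · 6, which tends to 3/2 as n → ∞.
Convergence for |z − 9| · 3/2 < 1, i.e. |z − 9| < 2/3. So R = 2/3.

R = 2/3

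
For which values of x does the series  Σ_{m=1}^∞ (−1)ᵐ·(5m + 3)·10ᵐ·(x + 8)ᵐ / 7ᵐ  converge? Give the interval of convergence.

By the ratio test, |a_{m+1}/a_m| = [(5(m+1) + 3)/(5m + 3)] · 10/7 → 10/7.
The series converges when 10/7 · |x + 8| < 1, giving R = 7/10.
Endpoint x = -73/10: the terms do not tend to 0, so the series diverges.
Check x = -87/10: the terms have absolute value of order m, which does not tend to 0, so the series diverges by the divergence test.

(-87/10, -73/10)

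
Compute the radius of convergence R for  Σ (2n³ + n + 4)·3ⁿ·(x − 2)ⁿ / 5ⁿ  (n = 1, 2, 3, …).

Apply the ratio test: |a_{n+1}| / |a_n| = [(2(n+1)³ + (n+1) + 4)/(2n³ + n + 4)] · 3/5, which tends to 3/5 as n → ∞.
Hence the series converges for |x − 2| < 1/(3/5) = 5/3, so the radius of convergence is 5/3.

R = 5/3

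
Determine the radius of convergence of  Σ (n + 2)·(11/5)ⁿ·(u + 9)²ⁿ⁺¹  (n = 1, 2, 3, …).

R = √55/11

The ratio of consecutive coefficients is [((n+1) + 2)/(n + 2)] · 11/5 → 11/5.
Since the exponent of (u + 9) increases by 2 each term, convergence requires |u + 9|² < 5/11, hence R = √55/11.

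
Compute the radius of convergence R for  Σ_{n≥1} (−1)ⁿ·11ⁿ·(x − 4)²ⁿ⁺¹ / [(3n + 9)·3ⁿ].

R = √33/11

Ratio test: |a_{n+1}/a_n| = [(3n + 9)/(3(n+1) + 9)] · 11/3 → 11/3 as n → ∞.
Writing y = (x − 4)², the series in y has radius 3/11, so |x − 4| < √(3/11) and R = √33/11.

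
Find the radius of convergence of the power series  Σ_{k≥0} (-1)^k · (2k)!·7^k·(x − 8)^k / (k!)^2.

R = 1/28

Apply the ratio test: |a_{k+1}| / |a_k| = (2k+1)·(2k+2)/(k+1)² · 7, which tends to 28 as k → ∞.
Convergence for |x − 8| · 28 < 1, i.e. |x − 8| < 1/28. So R = 1/28.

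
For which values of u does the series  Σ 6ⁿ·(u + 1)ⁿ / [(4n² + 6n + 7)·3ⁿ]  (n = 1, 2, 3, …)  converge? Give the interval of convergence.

[-3/2, -1/2]

Apply the ratio test: |a_{n+1}| / |a_n| = [(4n² + 6n + 7)/(4(n+1)² + 6(n+1) + 7)] · 6/3, which tends to 2 as n → ∞.
Convergence for |u + 1| · 2 < 1, i.e. |u + 1| < 1/2. So R = 1/2.
When u = -1/2, absolute convergence follows by limit comparison with Σ 1/n².
At u = -3/2: the terms are on the order of 1/n², so the series converges absolutely by comparison with the p-series (p = 2 > 1).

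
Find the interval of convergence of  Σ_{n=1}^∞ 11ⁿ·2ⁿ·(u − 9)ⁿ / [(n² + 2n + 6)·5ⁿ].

[193/22, 203/22]

The ratio of consecutive coefficients is [(n² + 2n + 6)/((n+1)² + 2(n+1) + 6)] · 11·2/5 → 22/5.
The series converges when 22/5 · |u − 9| < 1, giving R = 5/22.
Check u = 203/22: the terms are on the order of 1/n², so the series converges absolutely by comparison with the p-series (p = 2 > 1).
Check u = 193/22: the terms are on the order of 1/n², so the series converges absolutely by comparison with the p-series (p = 2 > 1).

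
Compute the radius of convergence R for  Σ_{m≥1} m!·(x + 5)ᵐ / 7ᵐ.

The ratio of consecutive coefficients is (m+1) · 1/7 → ∞.
Since the ratio → ∞, the series diverges for every x ≠ -5, and R = 0.

R = 0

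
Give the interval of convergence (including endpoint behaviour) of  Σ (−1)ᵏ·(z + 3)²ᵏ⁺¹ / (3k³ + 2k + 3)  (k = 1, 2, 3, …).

[-4, -2]

Ratio test: |a_{k+1}/a_k| = (3k³ + 2k + 3)/(3(k+1)³ + 2(k+1) + 3) → 1 as k → ∞.
Successive powers of (z + 3) differ by 2, so the series converges when |z + 3|² · 1 < 1, i.e. |z + 3| < √(1) = 1. So R = 1.
Endpoint z = -2: the series is dominated by a constant times Σ 1/k³, which converges (p = 3 > 1).
Check z = -4: the series is dominated by a constant times Σ 1/k³, which converges (p = 3 > 1).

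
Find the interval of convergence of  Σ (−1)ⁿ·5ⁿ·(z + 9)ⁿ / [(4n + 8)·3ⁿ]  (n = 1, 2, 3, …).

By the ratio test, |a_{n+1}/a_n| = [(4n + 8)/(4(n+1) + 8)] · 5/3 → 5/3.
Thus R = 1/(5/3) = 3/5.
At z = -42/5: convergence follows from the alternating series test (terms decrease monotonically to 0).
Check z = -48/5: comparison with the harmonic series Σ 1/n shows the series diverges.

(-48/5, -42/5]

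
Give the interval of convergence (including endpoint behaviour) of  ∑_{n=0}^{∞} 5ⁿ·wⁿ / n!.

By the ratio test, |a_{n+1}/a_n| = 5 · 1/(n+1) → 0.
The ratio tends to 0 regardless of w, hence R = ∞.

(−∞, ∞)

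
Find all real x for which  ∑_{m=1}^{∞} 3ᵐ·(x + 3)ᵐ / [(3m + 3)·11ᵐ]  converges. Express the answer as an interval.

Apply the ratio test: |a_{m+1}| / |a_m| = [(3m + 3)/(3(m+1) + 3)] · 3/11, which tends to 3/11 as m → ∞.
Convergence for |x + 3| · 3/11 < 1, i.e. |x + 3| < 11/3. So R = 11/3.
At x = 2/3: comparison with the harmonic series Σ 1/m shows the series diverges.
At x = -20/3: convergence follows from the alternating series test (terms decrease monotonically to 0).

[-20/3, 2/3)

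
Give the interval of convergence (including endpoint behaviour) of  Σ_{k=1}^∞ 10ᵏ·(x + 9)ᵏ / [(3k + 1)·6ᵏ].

Ratio test: |a_{k+1}/a_k| = [(3k + 1)/(3(k+1) + 1)] · 10/6 → 5/3 as k → ∞.
Convergence for |x + 9| · 5/3 < 1, i.e. |x + 9| < 3/5. So R = 3/5.
When x = -42/5, the terms behave like c/k; limit comparison with the harmonic series gives divergence.
Endpoint x = -48/5: convergence follows from the alternating series test (terms decrease monotonically to 0).

[-48/5, -42/5)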